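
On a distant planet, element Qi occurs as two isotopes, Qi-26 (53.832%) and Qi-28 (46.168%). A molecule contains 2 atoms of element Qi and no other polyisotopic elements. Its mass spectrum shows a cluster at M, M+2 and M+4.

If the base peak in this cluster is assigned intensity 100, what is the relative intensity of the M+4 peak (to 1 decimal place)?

(0.53832 + 0.46168)^2 gives M 0.2898, M+2 0.4971, M+4 0.2131; the largest is M+2.
P(M+2) = C(2,1) × 0.53832^1 × 0.46168^1 = 2 × 0.53832 × 0.46168 = 0.497063 (base)
P(M+4) = C(2,2) × 0.53832^0 × 0.46168^2 = 1 × 1.0000 × 0.21314842 = 0.213148
Relative intensity = 0.213148 / 0.497063 × 100 = 42.9

42.9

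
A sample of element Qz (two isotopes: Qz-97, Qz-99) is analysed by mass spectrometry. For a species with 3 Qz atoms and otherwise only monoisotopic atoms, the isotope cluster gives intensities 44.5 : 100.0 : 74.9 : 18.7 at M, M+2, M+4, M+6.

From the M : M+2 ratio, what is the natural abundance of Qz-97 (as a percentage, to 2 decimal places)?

57.17%

If p is the fraction of Qz that is Qz-97, then I(M+2)/I(M) = [C(3,1)·p^2·(1−p)] / p^3 = 3·(1−p)/p = 100.0/44.5 = 2.2472
(1−p)/p = 2.2472/3 = 0.7491  ⇒  p = 1/(1 + 0.7491) = 0.5717
Qz-97: 57.17%, Qz-99: 42.83%.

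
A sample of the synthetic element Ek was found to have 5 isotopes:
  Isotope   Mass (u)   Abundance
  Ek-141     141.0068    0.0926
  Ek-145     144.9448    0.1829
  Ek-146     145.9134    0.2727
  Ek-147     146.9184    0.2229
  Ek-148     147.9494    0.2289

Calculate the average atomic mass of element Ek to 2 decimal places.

145.97 u

Weight each isotope mass by its fractional abundance: 0.0926 × 141.0068 + 0.1829 × 144.9448 + 0.2727 × 145.9134 + 0.2229 × 146.9184 + 0.2289 × 147.9494
= 13.05723 + 26.51040 + 39.79058 + 32.74811 + 33.86562 = 145.97194 u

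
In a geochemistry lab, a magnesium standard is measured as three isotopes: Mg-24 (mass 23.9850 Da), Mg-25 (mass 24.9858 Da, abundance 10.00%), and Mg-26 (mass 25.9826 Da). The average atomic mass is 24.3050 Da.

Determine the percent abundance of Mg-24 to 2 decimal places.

The remaining 90.00% is split between Mg-24 (fraction x) and Mg-26 (fraction 0.9000 − x).
Substituting: 23.9850x + 25.9826(0.9000 − x) = 21.80642
(23.9850 − 25.9826)x = -1.57792  ⇒  x = 0.78991, y = 0.11009
Mg-24: 78.99%, Mg-26: 11.01%.

78.99%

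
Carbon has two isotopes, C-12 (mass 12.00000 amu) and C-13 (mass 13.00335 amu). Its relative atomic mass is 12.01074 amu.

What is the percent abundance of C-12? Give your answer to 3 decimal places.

Let x be the fractional abundance of C-12; then C-13 has abundance 1 − x.
12.00000·x + 13.00335·(1 − x) = 12.01074
(12.00000 − 13.00335)·x = 12.01074 − 13.00335
x = -0.99261 / -1.00335 = 0.98930 → 98.930% C-12, 1.070% C-13.

98.930%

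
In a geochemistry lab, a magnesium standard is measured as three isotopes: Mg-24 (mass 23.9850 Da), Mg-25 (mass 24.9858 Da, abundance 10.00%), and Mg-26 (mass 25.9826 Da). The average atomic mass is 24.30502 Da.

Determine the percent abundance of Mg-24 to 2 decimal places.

78.99%

The remaining 90.00% is split between Mg-24 (fraction x) and Mg-26 (fraction 0.9000 − x).
Substituting: 23.9850x + 25.9826(0.9000 − x) = 21.80644
(23.9850 − 25.9826)x = -1.5779  ⇒  x = 0.78990, y = 0.11010
Mg-24: 78.99%, Mg-26: 11.01%.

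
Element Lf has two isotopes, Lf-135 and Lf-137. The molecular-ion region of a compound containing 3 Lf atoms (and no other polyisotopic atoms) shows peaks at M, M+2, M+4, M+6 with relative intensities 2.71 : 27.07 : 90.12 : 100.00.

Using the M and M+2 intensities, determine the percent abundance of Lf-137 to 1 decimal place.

Write p for the Lf-135 fraction. I(M+2)/I(M) = [C(3,1)·p^2·(1−p)] / p^3 = 3·(1−p)/p = 27.07/2.71 = 9.9889
(1−p)/p = 9.9889/3 = 3.3296  ⇒  p = 1/(1 + 3.3296) = 0.2310
Lf-135: 23.1%, Lf-137: 76.9%.

76.9%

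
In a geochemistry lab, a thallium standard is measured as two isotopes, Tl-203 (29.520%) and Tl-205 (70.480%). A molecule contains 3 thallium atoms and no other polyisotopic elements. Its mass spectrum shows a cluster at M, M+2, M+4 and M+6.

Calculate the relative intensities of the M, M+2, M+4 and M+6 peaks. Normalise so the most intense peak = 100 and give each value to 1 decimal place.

5.8 : 41.9 : 100.0 : 79.6

Expanding (0.29520 + 0.70480)^3:
P(M) = 0.29520^3 = 0.025725
P(M+2) = 3 × 0.29520^2 × 0.70480^1 = 0.184255
P(M+4) = 3 × 0.29520^1 × 0.70480^2 = 0.439916
P(M+6) = 0.70480^3 = 0.350104
The M+4 peak is largest (0.439916); scaling to 100 gives 5.8 : 41.9 : 100.0 : 79.6.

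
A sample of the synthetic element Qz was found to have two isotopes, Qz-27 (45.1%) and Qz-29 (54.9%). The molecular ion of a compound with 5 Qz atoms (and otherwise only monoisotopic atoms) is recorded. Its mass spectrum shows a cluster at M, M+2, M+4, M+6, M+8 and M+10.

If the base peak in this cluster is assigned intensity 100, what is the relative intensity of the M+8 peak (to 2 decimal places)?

60.86

Term probabilities: M 0.0187, M+2 0.1136, M+4 0.2765, M+6 0.3366, M+8 0.2048, M+10 0.0499. Base peak = M+6.
P(M+6) = C(5,3) × 0.451^2 × 0.549^3 = 10 × 0.203401 × 0.16546915 = 0.336566 (base)
P(M+8) = C(5,4) × 0.451^1 × 0.549^4 = 5 × 0.4510 × 0.09084256 = 0.204850
Relative intensity = 0.204850 / 0.336566 × 100 = 60.86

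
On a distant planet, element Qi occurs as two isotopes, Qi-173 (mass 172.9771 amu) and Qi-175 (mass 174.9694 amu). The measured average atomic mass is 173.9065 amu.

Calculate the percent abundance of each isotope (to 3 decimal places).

Let x be the fractional abundance of Qi-173; then Qi-175 has abundance 1 − x.
172.9771·x + 174.9694·(1 − x) = 173.9065
(172.9771 − 174.9694)·x = 173.9065 − 174.9694
x = -1.0629 / -1.9923 = 0.53350 → 53.350% Qi-173, 46.650% Qi-175.

Qi-173: 53.350%, Qi-175: 46.650%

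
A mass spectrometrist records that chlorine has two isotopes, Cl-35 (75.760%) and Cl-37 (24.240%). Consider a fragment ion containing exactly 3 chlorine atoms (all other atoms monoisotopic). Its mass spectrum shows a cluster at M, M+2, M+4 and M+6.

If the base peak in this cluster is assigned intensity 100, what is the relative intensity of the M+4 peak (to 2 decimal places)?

Binomial terms of (0.75760 + 0.24240)^3: M 0.4348, M+2 0.4174, M+4 0.1335, M+6 0.0142 → M is the base peak.
P(M) = C(3,0) × 0.75760^3 × 0.24240^0 = 1 × 0.4348304 × 1.0000 = 0.434830 (base)
P(M+4) = C(3,2) × 0.75760^1 × 0.24240^2 = 3 × 0.7576 × 0.05875776 = 0.133545
Relative intensity = 0.133545 / 0.434830 × 100 = 30.71

30.71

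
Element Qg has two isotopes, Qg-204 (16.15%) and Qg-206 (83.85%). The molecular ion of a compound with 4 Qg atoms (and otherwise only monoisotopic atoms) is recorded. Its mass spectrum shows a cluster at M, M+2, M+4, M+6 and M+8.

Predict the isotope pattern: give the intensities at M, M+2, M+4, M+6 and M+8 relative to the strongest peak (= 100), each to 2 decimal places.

Expanding (0.1615 + 0.8385)^4:
P(M) = 0.1615^4 = 0.000680
P(M+2) = 4 × 0.1615^3 × 0.8385^1 = 0.014128
P(M+4) = 6 × 0.1615^2 × 0.8385^2 = 0.110028
P(M+6) = 4 × 0.1615^1 × 0.8385^3 = 0.380839
P(M+8) = 0.8385^4 = 0.494325
The M+8 peak is largest (0.494325); scaling to 100 gives 0.14 : 2.86 : 22.26 : 77.04 : 100.00.

0.14 : 2.86 : 22.26 : 77.04 : 100.00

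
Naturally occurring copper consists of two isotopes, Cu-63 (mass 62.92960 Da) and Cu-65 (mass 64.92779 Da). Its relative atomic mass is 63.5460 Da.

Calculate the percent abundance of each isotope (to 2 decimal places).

Let x be the fractional abundance of Cu-63; then Cu-65 has abundance 1 − x.
62.92960·x + 64.92779·(1 − x) = 63.5460
(62.92960 − 64.92779)·x = 63.5460 − 64.92779
x = -1.38179 / -1.99819 = 0.69152 → 69.15% Cu-63, 30.85% Cu-65.

Cu-63: 69.15%, Cu-65: 30.85%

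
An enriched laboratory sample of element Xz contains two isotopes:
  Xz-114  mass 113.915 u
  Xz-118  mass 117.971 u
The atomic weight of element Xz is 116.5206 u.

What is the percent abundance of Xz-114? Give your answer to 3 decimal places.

35.759%

Writing the weighted mean with unknown fraction x of Xz-114:
113.915·x + 117.971·(1 − x) = 116.5206
(113.915 − 117.971)·x = 116.5206 − 117.971
x = -1.4504 / -4.056 = 0.35759 → 35.759% Xz-114, 64.241% Xz-118.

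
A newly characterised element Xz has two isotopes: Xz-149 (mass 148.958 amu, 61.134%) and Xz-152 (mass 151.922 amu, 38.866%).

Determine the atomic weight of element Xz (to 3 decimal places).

150.110 amu

Ar = Σ fᵢ·mᵢ = 0.61134 × 148.958 + 0.38866 × 151.922
= 91.0640 + 59.0460 = 150.1100 amu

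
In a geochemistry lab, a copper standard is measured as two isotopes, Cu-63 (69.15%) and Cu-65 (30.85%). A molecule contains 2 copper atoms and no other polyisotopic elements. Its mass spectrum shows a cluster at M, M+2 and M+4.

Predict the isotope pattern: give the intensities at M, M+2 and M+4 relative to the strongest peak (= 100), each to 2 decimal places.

Each Cu atom is independently Cu-63 (p = 0.6915) or Cu-65 (q = 0.3085); the cluster is the binomial expansion (p + q)^2.
P(M) = 0.6915^2 = 0.478172
P(M+2) = 2 × 0.6915^1 × 0.3085^1 = 0.426656
P(M+4) = 0.3085^2 = 0.095172
The M peak is largest (0.478172); scaling to 100 gives 100.00 : 89.23 : 19.90.

100.00 : 89.23 : 19.90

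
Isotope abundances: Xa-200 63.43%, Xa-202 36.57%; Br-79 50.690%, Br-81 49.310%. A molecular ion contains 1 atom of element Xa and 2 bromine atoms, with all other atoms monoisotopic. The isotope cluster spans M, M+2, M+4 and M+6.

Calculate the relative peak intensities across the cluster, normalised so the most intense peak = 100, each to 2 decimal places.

Element Xa pattern (n=1): 0.6343 : 0.3657
Bromine pattern (n=2): 0.25694761 : 0.49990478 : 0.24314761
Convolve the two distributions (both contribute in 2-u steps):
  M: 0.6343×0.25694761 = 0.162982
  M+2: 0.6343×0.49990478 + 0.3657×0.25694761 = 0.411055
  M+4: 0.6343×0.24314761 + 0.3657×0.49990478 = 0.337044
  M+6: 0.3657×0.24314761 = 0.088919
Scale to base peak (0.411055) = 100: 39.65 : 100.00 : 81.99 : 21.63

39.65 : 100.00 : 81.99 : 21.63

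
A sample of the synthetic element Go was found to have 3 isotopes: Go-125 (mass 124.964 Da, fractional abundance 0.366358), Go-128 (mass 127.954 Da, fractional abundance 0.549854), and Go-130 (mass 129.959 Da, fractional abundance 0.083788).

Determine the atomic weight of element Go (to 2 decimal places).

Average mass = Σ (abundance × isotope mass) = 0.366358 × 124.964 + 0.549854 × 127.954 + 0.083788 × 129.959
= 45.7816 + 70.3560 + 10.8890 = 127.0266 Da

127.03 Da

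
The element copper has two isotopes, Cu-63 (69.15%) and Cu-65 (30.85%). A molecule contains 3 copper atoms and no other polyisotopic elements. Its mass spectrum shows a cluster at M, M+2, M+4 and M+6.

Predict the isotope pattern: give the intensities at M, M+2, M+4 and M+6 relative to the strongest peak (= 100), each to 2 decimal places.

74.72 : 100.00 : 44.61 : 6.63

Each Cu atom is independently Cu-63 (p = 0.6915) or Cu-65 (q = 0.3085); the cluster is the binomial expansion (p + q)^3.
P(M) = 0.6915^3 = 0.330656
P(M+2) = 3 × 0.6915^2 × 0.3085^1 = 0.442548
P(M+4) = 3 × 0.6915^1 × 0.3085^2 = 0.197435
P(M+6) = 0.3085^3 = 0.029361
The M+2 peak is largest (0.442548); scaling to 100 gives 74.72 : 100.00 : 44.61 : 6.63.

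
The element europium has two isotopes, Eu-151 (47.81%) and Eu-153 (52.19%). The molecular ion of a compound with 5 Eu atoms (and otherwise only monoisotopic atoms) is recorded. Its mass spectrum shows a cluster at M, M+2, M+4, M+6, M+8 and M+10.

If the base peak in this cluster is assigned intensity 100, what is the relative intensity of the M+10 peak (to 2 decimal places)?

11.92

(0.4781 + 0.5219)^5 gives M 0.0250, M+2 0.1363, M+4 0.2977, M+6 0.3249, M+8 0.1774, M+10 0.0387; the largest is M+6.
P(M+6) = C(5,3) × 0.4781^2 × 0.5219^3 = 10 × 0.22857961 × 0.14215492 = 0.324937 (base)
P(M+10) = C(5,5) × 0.4781^0 × 0.5219^5 = 1 × 1.0000 × 0.0387201 = 0.038720
Relative intensity = 0.038720 / 0.324937 × 100 = 11.92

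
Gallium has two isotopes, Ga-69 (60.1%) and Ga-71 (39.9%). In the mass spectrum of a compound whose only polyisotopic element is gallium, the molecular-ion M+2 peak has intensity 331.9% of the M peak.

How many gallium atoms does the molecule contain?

The M+2/M ratio from n Ga atoms is n · q/p = n · 0.399/0.601.
n = 3.319 × 0.601/0.399 = 5.00 ≈ 5

5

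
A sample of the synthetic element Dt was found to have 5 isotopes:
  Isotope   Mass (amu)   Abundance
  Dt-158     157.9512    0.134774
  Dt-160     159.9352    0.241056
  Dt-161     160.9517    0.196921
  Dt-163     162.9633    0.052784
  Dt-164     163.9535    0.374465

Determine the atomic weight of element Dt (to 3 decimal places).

Ar = Σ fᵢ·mᵢ = 0.134774 × 157.9512 + 0.241056 × 159.9352 + 0.196921 × 160.9517 + 0.052784 × 162.9633 + 0.374465 × 163.9535
= 21.28772 + 38.55334 + 31.69477 + 8.60185 + 61.39485 = 161.53253 amu

161.533 amu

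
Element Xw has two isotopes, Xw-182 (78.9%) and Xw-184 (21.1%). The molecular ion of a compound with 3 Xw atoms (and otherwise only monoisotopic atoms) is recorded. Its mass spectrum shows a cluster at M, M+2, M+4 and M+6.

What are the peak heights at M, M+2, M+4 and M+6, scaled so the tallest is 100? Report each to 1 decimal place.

100.0 : 80.2 : 21.5 : 1.9

The 3 Xw atoms are independent, so intensities follow the terms of (0.789 + 0.211)^3.
P(M) = 0.789^3 = 0.491169
P(M+2) = 3 × 0.789^2 × 0.211^1 = 0.394056
P(M+4) = 3 × 0.789^1 × 0.211^2 = 0.105381
P(M+6) = 0.211^3 = 0.009394
The M peak is largest (0.491169); scaling to 100 gives 100.0 : 80.2 : 21.5 : 1.9.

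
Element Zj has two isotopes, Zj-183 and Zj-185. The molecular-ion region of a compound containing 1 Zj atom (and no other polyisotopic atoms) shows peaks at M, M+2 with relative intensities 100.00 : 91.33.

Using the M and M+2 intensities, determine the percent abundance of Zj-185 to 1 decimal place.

Write p for the Zj-183 fraction. I(M+2)/I(M) = [C(1,1)·p^0·(1−p)] / p^1 = 1·(1−p)/p = 91.33/100.00 = 0.9133
(1−p)/p = 0.9133/1 = 0.9133  ⇒  p = 1/(1 + 0.9133) = 0.5227
Zj-183: 52.3%, Zj-185: 47.7%.

47.7%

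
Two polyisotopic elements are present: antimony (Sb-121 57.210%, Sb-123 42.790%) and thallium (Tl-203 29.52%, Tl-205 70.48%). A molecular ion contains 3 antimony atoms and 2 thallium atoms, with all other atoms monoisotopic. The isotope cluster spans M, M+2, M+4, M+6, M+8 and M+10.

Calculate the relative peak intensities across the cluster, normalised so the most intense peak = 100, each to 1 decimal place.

Antimony pattern (n=3): 0.18724742 : 0.42015297 : 0.3142518 : 0.07834781
Thallium pattern (n=2): 0.08714304 : 0.41611392 : 0.49674304
Convolve the two distributions (both contribute in 2-u steps):
  M: 0.18724742×0.08714304 = 0.016317
  M+2: 0.18724742×0.41611392 + 0.42015297×0.08714304 = 0.114530
  M+4: 0.18724742×0.49674304 + 0.42015297×0.41611392 + 0.3142518×0.08714304 = 0.295230
  M+6: 0.42015297×0.49674304 + 0.3142518×0.41611392 + 0.07834781×0.08714304 = 0.346300
  M+8: 0.3142518×0.49674304 + 0.07834781×0.41611392 = 0.188704
  M+10: 0.07834781×0.49674304 = 0.038919
Scale to base peak (0.346300) = 100: 4.7 : 33.1 : 85.3 : 100.0 : 54.5 : 11.2

4.7 : 33.1 : 85.3 : 100.0 : 54.5 : 11.2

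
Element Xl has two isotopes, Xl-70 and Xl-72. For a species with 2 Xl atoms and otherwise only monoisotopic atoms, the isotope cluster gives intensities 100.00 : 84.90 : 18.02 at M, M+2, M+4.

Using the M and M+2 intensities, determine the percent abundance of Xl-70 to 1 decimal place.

Let p = fractional abundance of Xl-70. I(M+2)/I(M) = [C(2,1)·p^1·(1−p)] / p^2 = 2·(1−p)/p = 84.90/100.00 = 0.8490
(1−p)/p = 0.8490/2 = 0.4245  ⇒  p = 1/(1 + 0.4245) = 0.7020
Xl-70: 70.2%, Xl-72: 29.8%.

70.2%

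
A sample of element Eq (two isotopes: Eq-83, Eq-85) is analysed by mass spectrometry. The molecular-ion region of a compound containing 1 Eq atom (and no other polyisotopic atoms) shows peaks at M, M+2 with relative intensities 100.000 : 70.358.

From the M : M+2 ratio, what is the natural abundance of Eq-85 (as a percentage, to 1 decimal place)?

41.3%

Write p for the Eq-83 fraction. I(M+2)/I(M) = [C(1,1)·p^0·(1−p)] / p^1 = 1·(1−p)/p = 70.358/100.000 = 0.7036
(1−p)/p = 0.7036/1 = 0.7036  ⇒  p = 1/(1 + 0.7036) = 0.5870
Eq-83: 58.7%, Eq-85: 41.3%.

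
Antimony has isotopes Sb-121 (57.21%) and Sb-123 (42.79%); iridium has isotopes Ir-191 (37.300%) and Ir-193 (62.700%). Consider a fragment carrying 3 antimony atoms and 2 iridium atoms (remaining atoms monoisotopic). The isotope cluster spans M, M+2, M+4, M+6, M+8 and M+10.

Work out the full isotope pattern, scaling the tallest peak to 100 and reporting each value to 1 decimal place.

Antimony pattern (n=3): 0.18724742 : 0.42015297 : 0.3142518 : 0.07834781
Iridium pattern (n=2): 0.139129 : 0.467742 : 0.393129
Convolve the two distributions (both contribute in 2-u steps):
  M: 0.18724742×0.139129 = 0.026052
  M+2: 0.18724742×0.467742 + 0.42015297×0.139129 = 0.146039
  M+4: 0.18724742×0.393129 + 0.42015297×0.467742 + 0.3142518×0.139129 = 0.313857
  M+6: 0.42015297×0.393129 + 0.3142518×0.467742 + 0.07834781×0.139129 = 0.323064
  M+8: 0.3142518×0.393129 + 0.07834781×0.467742 = 0.160188
  M+10: 0.07834781×0.393129 = 0.030801
Scale to base peak (0.323064) = 100: 8.1 : 45.2 : 97.2 : 100.0 : 49.6 : 9.5

8.1 : 45.2 : 97.2 : 100.0 : 49.6 : 9.5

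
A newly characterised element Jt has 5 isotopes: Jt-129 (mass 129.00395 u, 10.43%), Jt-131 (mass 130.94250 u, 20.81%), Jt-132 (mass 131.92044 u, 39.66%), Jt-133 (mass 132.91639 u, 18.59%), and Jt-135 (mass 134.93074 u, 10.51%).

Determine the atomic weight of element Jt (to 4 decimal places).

Weight each isotope mass by its fractional abundance: 0.1043 × 129.00395 + 0.2081 × 130.94250 + 0.3966 × 131.92044 + 0.1859 × 132.91639 + 0.1051 × 134.93074
= 13.455112 + 27.249134 + 52.319647 + 24.709157 + 14.181221 = 131.914271 u

131.9143 u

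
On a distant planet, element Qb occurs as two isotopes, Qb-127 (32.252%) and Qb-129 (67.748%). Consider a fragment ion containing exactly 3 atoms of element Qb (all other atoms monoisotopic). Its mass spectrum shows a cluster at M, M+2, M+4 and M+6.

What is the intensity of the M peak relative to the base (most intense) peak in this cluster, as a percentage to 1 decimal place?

Term probabilities: M 0.0335, M+2 0.2114, M+4 0.4441, M+6 0.3109. Base peak = M+4.
P(M+4) = C(3,2) × 0.32252^1 × 0.67748^2 = 3 × 0.32252 × 0.45897915 = 0.444090 (base)
P(M) = C(3,0) × 0.32252^3 × 0.67748^0 = 1 × 0.03354826 × 1.0000 = 0.033548
Relative intensity = 0.033548 / 0.444090 × 100 = 7.6

7.6%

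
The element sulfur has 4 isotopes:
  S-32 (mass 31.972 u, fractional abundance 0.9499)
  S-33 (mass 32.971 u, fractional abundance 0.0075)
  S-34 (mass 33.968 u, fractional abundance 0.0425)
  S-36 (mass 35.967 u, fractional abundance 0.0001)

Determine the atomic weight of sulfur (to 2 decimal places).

32.06 u

The abundance-weighted mean is 0.9499 × 31.972 + 0.0075 × 32.971 + 0.0425 × 33.968 + 0.0001 × 35.967
= 30.3702 + 0.2473 + 1.4436 + 0.0036 = 32.0647 u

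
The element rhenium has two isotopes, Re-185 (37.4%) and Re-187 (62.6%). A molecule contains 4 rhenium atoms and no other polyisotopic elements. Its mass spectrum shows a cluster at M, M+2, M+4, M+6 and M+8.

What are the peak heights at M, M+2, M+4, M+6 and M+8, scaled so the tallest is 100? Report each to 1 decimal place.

5.3 : 35.7 : 89.6 : 100.0 : 41.8

The 4 Re atoms are independent, so intensities follow the terms of (0.374 + 0.626)^4.
P(M) = 0.374^4 = 0.019565
P(M+2) = 4 × 0.374^3 × 0.626^1 = 0.130993
P(M+4) = 6 × 0.374^2 × 0.626^2 = 0.328884
P(M+6) = 4 × 0.374^1 × 0.626^3 = 0.366990
P(M+8) = 0.626^4 = 0.153567
The M+6 peak is largest (0.366990); scaling to 100 gives 5.3 : 35.7 : 89.6 : 100.0 : 41.8.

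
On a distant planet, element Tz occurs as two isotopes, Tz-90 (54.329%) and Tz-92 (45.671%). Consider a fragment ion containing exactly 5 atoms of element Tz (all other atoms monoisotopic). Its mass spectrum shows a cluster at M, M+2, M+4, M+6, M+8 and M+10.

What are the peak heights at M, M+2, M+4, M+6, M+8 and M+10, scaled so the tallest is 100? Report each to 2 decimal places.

Expanding (0.54329 + 0.45671)^5:
P(M) = 0.54329^5 = 0.047332
P(M+2) = 5 × 0.54329^4 × 0.45671^1 = 0.198947
P(M+4) = 10 × 0.54329^3 × 0.45671^2 = 0.334485
P(M+6) = 10 × 0.54329^2 × 0.45671^3 = 0.281180
P(M+8) = 5 × 0.54329^1 × 0.45671^4 = 0.118185
P(M+10) = 0.45671^5 = 0.019870
The M+4 peak is largest (0.334485); scaling to 100 gives 14.15 : 59.48 : 100.00 : 84.06 : 35.33 : 5.94.

14.15 : 59.48 : 100.00 : 84.06 : 35.33 : 5.94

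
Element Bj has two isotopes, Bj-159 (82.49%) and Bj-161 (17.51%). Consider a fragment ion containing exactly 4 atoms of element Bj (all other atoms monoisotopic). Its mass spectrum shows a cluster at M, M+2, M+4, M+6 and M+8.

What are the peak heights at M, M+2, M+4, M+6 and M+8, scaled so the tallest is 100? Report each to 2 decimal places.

100.00 : 84.91 : 27.03 : 3.83 : 0.20

Each Bj atom is independently Bj-159 (p = 0.8249) or Bj-161 (q = 0.1751); the cluster is the binomial expansion (p + q)^4.
P(M) = 0.8249^4 = 0.463026
P(M+2) = 4 × 0.8249^3 × 0.1751^1 = 0.393143
P(M+4) = 6 × 0.8249^2 × 0.1751^2 = 0.125177
P(M+6) = 4 × 0.8249^1 × 0.1751^3 = 0.017714
P(M+8) = 0.1751^4 = 0.000940
The M peak is largest (0.463026); scaling to 100 gives 100.00 : 84.91 : 27.03 : 3.83 : 0.20.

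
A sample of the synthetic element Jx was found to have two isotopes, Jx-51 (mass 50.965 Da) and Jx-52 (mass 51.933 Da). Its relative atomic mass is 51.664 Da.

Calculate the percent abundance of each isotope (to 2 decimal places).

Writing the weighted mean with unknown fraction x of Jx-51:
50.965·x + 51.933·(1 − x) = 51.664
(50.965 − 51.933)·x = 51.664 − 51.933
x = -0.269 / -0.968 = 0.27789 → 27.79% Jx-51, 72.21% Jx-52.

Jx-51: 27.79%, Jx-52: 72.21%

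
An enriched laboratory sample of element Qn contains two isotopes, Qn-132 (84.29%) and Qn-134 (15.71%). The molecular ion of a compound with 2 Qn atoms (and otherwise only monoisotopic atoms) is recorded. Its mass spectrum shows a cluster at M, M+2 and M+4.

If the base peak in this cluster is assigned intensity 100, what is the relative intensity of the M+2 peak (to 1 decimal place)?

Binomial terms of (0.8429 + 0.1571)^2: M 0.7105, M+2 0.2648, M+4 0.0247 → M is the base peak.
P(M) = C(2,0) × 0.8429^2 × 0.1571^0 = 1 × 0.71048041 × 1.0000 = 0.710480 (base)
P(M+2) = C(2,1) × 0.8429^1 × 0.1571^1 = 2 × 0.8429 × 0.1571 = 0.264839
Relative intensity = 0.264839 / 0.710480 × 100 = 37.3

37.3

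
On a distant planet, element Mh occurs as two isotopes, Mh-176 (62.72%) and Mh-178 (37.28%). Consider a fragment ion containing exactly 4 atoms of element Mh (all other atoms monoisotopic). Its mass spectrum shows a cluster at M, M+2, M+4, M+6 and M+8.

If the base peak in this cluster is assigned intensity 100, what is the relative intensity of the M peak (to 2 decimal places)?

Binomial terms of (0.6272 + 0.3728)^4: M 0.1547, M+2 0.3679, M+4 0.3280, M+6 0.1300, M+8 0.0193 → M+2 is the base peak.
P(M+2) = C(4,1) × 0.6272^3 × 0.3728^1 = 4 × 0.24672784 × 0.3728 = 0.367921 (base)
P(M) = C(4,0) × 0.6272^4 × 0.3728^0 = 1 × 0.1547477 × 1.0000 = 0.154748
Relative intensity = 0.154748 / 0.367921 × 100 = 42.06

42.06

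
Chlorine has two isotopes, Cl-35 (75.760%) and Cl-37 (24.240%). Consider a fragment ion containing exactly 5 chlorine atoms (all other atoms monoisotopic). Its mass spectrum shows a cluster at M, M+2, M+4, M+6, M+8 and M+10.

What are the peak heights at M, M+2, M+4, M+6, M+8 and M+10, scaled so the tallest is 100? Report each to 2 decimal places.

Each Cl atom is independently Cl-35 (p = 0.75760) or Cl-37 (q = 0.24240); the cluster is the binomial expansion (p + q)^5.
P(M) = 0.75760^5 = 0.249574
P(M+2) = 5 × 0.75760^4 × 0.24240^1 = 0.399266
P(M+4) = 10 × 0.75760^3 × 0.24240^2 = 0.255497
P(M+6) = 10 × 0.75760^2 × 0.24240^3 = 0.081748
P(M+8) = 5 × 0.75760^1 × 0.24240^4 = 0.013078
P(M+10) = 0.24240^5 = 0.000837
The M+2 peak is largest (0.399266); scaling to 100 gives 62.51 : 100.00 : 63.99 : 20.47 : 3.28 : 0.21.

62.51 : 100.00 : 63.99 : 20.47 : 3.28 : 0.21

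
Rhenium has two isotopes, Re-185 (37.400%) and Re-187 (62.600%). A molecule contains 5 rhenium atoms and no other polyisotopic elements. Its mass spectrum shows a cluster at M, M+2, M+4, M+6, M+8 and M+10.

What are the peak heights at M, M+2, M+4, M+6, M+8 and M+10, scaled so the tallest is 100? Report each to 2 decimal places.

2.13 : 17.85 : 59.74 : 100.00 : 83.69 : 28.02

Each Re atom is independently Re-185 (p = 0.37400) or Re-187 (q = 0.62600); the cluster is the binomial expansion (p + q)^5.
P(M) = 0.37400^5 = 0.007317
P(M+2) = 5 × 0.37400^4 × 0.62600^1 = 0.061239
P(M+4) = 10 × 0.37400^3 × 0.62600^2 = 0.205005
P(M+6) = 10 × 0.37400^2 × 0.62600^3 = 0.343136
P(M+8) = 5 × 0.37400^1 × 0.62600^4 = 0.287170
P(M+10) = 0.62600^5 = 0.096133
The M+6 peak is largest (0.343136); scaling to 100 gives 2.13 : 17.85 : 59.74 : 100.00 : 83.69 : 28.02.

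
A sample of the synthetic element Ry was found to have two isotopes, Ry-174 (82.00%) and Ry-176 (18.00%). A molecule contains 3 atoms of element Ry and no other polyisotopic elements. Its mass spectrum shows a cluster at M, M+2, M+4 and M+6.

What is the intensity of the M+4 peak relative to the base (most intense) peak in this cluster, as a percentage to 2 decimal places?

Binomial terms of (0.8200 + 0.1800)^3: M 0.5514, M+2 0.3631, M+4 0.0797, M+6 0.0058 → M is the base peak.
P(M) = C(3,0) × 0.8200^3 × 0.1800^0 = 1 × 0.551368 × 1.0000 = 0.551368 (base)
P(M+4) = C(3,2) × 0.8200^1 × 0.1800^2 = 3 × 0.8200 × 0.0324 = 0.079704
Relative intensity = 0.079704 / 0.551368 × 100 = 14.46

14.46%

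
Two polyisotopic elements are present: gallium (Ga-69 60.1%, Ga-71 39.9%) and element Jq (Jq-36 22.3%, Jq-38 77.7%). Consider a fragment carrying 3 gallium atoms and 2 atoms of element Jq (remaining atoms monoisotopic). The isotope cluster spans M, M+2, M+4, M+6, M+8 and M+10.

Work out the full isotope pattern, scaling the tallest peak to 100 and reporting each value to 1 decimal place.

3.0 : 26.6 : 81.2 : 100.0 : 53.7 : 10.5

Gallium pattern (n=3): 0.2170818 : 0.4323576 : 0.2870394 : 0.0635212
Element Jq pattern (n=2): 0.049729 : 0.346542 : 0.603729
Convolve the two distributions (both contribute in 2-u steps):
  M: 0.2170818×0.049729 = 0.010795
  M+2: 0.2170818×0.346542 + 0.4323576×0.049729 = 0.096729
  M+4: 0.2170818×0.603729 + 0.4323576×0.346542 + 0.2870394×0.049729 = 0.295163
  M+6: 0.4323576×0.603729 + 0.2870394×0.346542 + 0.0635212×0.049729 = 0.363657
  M+8: 0.2870394×0.603729 + 0.0635212×0.346542 = 0.195307
  M+10: 0.0635212×0.603729 = 0.038350
Scale to base peak (0.363657) = 100: 3.0 : 26.6 : 81.2 : 100.0 : 53.7 : 10.5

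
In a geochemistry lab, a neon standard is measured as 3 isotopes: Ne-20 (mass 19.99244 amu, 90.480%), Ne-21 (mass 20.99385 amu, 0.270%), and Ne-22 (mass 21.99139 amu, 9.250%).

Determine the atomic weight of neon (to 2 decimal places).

Average mass = Σ (abundance × isotope mass) = 0.90480 × 19.99244 + 0.00270 × 20.99385 + 0.09250 × 21.99139
= 18.089160 + 0.056683 + 2.034204 = 20.180047 amu

20.18 amu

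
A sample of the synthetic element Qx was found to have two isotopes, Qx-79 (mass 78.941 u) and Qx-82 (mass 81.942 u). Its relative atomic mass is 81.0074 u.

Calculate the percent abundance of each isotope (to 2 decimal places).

With x = fraction of Qx-79 (so Qx-82 is 1 − x):
78.941·x + 81.942·(1 − x) = 81.0074
(78.941 − 81.942)·x = 81.0074 − 81.942
x = -0.9346 / -3.001 = 0.31143 → 31.14% Qx-79, 68.86% Qx-82.

Qx-79: 31.14%, Qx-82: 68.86%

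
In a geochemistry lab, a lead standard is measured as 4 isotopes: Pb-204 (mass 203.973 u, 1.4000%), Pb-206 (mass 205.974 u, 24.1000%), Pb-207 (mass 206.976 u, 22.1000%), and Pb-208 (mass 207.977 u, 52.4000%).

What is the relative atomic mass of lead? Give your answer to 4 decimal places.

Weight each isotope mass by its fractional abundance: 0.014000 × 203.973 + 0.241000 × 205.974 + 0.221000 × 206.976 + 0.524000 × 207.977
= 2.85562 + 49.63973 + 45.74170 + 108.97995 = 207.21700 u

207.2170 u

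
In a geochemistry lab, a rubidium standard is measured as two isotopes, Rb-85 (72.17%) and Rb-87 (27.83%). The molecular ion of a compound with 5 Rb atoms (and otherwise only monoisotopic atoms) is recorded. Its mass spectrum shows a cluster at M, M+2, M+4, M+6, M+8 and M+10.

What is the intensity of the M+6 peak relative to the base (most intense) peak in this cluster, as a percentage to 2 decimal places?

29.74%

Binomial terms of (0.7217 + 0.2783)^5: M 0.1958, M+2 0.3775, M+4 0.2911, M+6 0.1123, M+8 0.0216, M+10 0.0017 → M+2 is the base peak.
P(M+2) = C(5,1) × 0.7217^4 × 0.2783^1 = 5 × 0.27128565 × 0.2783 = 0.377494 (base)
P(M+6) = C(5,3) × 0.7217^2 × 0.2783^3 = 10 × 0.52085089 × 0.02155458 = 0.112267
Relative intensity = 0.112267 / 0.377494 × 100 = 29.74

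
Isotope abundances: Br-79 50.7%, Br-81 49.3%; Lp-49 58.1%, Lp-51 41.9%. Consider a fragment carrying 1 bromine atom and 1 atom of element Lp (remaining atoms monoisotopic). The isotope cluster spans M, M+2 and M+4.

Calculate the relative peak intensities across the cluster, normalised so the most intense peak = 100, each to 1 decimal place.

59.0 : 100.0 : 41.4

Bromine pattern (n=1): 0.5070 : 0.4930
Element Lp pattern (n=1): 0.5810 : 0.4190
Convolve the two distributions (both contribute in 2-u steps):
  M: 0.5070×0.5810 = 0.294567
  M+2: 0.5070×0.4190 + 0.4930×0.5810 = 0.498866
  M+4: 0.4930×0.4190 = 0.206567
Scale to base peak (0.498866) = 100: 59.0 : 100.0 : 41.4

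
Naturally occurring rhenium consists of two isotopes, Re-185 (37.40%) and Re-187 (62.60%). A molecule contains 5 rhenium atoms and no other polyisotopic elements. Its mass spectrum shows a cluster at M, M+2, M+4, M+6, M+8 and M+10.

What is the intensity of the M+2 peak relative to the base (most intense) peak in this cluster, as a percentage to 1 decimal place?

Binomial terms of (0.3740 + 0.6260)^5: M 0.0073, M+2 0.0612, M+4 0.2050, M+6 0.3431, M+8 0.2872, M+10 0.0961 → M+6 is the base peak.
P(M+6) = C(5,3) × 0.3740^2 × 0.6260^3 = 10 × 0.139876 × 0.24531438 = 0.343136 (base)
P(M+2) = C(5,1) × 0.3740^4 × 0.6260^1 = 5 × 0.0195653 × 0.6260 = 0.061239
Relative intensity = 0.061239 / 0.343136 × 100 = 17.8

17.8%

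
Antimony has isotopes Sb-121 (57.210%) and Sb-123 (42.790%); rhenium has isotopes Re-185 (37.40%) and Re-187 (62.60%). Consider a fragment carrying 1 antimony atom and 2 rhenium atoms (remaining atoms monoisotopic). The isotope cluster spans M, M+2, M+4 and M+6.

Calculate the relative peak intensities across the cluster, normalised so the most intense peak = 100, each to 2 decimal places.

Antimony pattern (n=1): 0.5721 : 0.4279
Rhenium pattern (n=2): 0.139876 : 0.468248 : 0.391876
Convolve the two distributions (both contribute in 2-u steps):
  M: 0.5721×0.139876 = 0.080023
  M+2: 0.5721×0.468248 + 0.4279×0.139876 = 0.327738
  M+4: 0.5721×0.391876 + 0.4279×0.468248 = 0.424556
  M+6: 0.4279×0.391876 = 0.167684
Scale to base peak (0.424556) = 100: 18.85 : 77.20 : 100.00 : 39.50

18.85 : 77.20 : 100.00 : 39.50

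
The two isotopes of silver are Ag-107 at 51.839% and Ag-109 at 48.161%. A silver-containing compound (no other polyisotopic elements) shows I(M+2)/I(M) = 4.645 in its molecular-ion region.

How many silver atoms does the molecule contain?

The M+2/M ratio from n Ag atoms is n · q/p = n · 0.48161/0.51839.
n = 4.645 × 0.51839/0.48161 = 5.00 ≈ 5

5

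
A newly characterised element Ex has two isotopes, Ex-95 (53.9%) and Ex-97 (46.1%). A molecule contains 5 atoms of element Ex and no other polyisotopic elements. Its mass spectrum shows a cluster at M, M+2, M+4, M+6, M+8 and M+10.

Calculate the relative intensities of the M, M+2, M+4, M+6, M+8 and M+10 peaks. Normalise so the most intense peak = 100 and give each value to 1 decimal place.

The 5 Ex atoms are independent, so intensities follow the terms of (0.539 + 0.461)^5.
P(M) = 0.539^5 = 0.045493
P(M+2) = 5 × 0.539^4 × 0.461^1 = 0.194548
P(M+4) = 10 × 0.539^3 × 0.461^2 = 0.332788
P(M+6) = 10 × 0.539^2 × 0.461^3 = 0.284630
P(M+8) = 5 × 0.539^1 × 0.461^4 = 0.121720
P(M+10) = 0.461^5 = 0.020821
The M+4 peak is largest (0.332788); scaling to 100 gives 13.7 : 58.5 : 100.0 : 85.5 : 36.6 : 6.3.

13.7 : 58.5 : 100.0 : 85.5 : 36.6 : 6.3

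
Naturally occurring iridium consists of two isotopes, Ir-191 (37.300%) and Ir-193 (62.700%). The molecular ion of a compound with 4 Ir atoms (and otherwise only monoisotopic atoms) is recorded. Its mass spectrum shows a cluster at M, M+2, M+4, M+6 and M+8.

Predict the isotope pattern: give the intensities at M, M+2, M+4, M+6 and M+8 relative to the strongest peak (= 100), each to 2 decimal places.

Expanding (0.37300 + 0.62700)^4:
P(M) = 0.37300^4 = 0.019357
P(M+2) = 4 × 0.37300^3 × 0.62700^1 = 0.130153
P(M+4) = 6 × 0.37300^2 × 0.62700^2 = 0.328174
P(M+6) = 4 × 0.37300^1 × 0.62700^3 = 0.367766
P(M+8) = 0.62700^4 = 0.154550
The M+6 peak is largest (0.367766); scaling to 100 gives 5.26 : 35.39 : 89.23 : 100.00 : 42.02.

5.26 : 35.39 : 89.23 : 100.00 : 42.02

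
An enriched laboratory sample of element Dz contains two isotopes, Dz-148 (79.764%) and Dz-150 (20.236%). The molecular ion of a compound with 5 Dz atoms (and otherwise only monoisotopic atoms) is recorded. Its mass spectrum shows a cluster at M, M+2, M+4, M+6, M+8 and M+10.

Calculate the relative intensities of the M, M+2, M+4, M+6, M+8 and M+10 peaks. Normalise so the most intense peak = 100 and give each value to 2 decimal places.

Expanding (0.79764 + 0.20236)^5:
P(M) = 0.79764^5 = 0.322875
P(M+2) = 5 × 0.79764^4 × 0.20236^1 = 0.409565
P(M+4) = 10 × 0.79764^3 × 0.20236^2 = 0.207812
P(M+6) = 10 × 0.79764^2 × 0.20236^3 = 0.052722
P(M+8) = 5 × 0.79764^1 × 0.20236^4 = 0.006688
P(M+10) = 0.20236^5 = 0.000339
The M+2 peak is largest (0.409565); scaling to 100 gives 78.83 : 100.00 : 50.74 : 12.87 : 1.63 : 0.08.

78.83 : 100.00 : 50.74 : 12.87 : 1.63 : 0.08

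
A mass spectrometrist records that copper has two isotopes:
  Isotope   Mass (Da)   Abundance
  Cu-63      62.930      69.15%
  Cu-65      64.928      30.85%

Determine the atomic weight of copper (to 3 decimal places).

63.546 Da

Weight each isotope mass by its fractional abundance: 0.6915 × 62.930 + 0.3085 × 64.928
= 43.5161 + 20.0303 = 63.5464 Da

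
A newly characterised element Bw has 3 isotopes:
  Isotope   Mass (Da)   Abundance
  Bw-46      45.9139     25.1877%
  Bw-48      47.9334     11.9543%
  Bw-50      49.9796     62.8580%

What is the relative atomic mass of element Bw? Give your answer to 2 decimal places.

Weight each isotope mass by its fractional abundance: 0.251877 × 45.9139 + 0.119543 × 47.9334 + 0.628580 × 49.9796
= 11.56466 + 5.73010 + 31.41618 = 48.71094 Da

48.71 Da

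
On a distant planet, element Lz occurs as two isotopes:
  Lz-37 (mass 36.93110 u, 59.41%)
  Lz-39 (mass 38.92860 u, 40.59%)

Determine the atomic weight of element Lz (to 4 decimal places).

37.7419 u

The abundance-weighted mean is 0.5941 × 36.93110 + 0.4059 × 38.92860
= 21.940767 + 15.801119 = 37.741886 u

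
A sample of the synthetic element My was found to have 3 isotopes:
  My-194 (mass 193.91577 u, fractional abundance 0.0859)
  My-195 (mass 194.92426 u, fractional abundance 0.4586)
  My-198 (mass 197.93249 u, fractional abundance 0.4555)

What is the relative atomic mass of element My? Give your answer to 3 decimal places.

Average mass = Σ (abundance × isotope mass) = 0.0859 × 193.91577 + 0.4586 × 194.92426 + 0.4555 × 197.93249
= 16.657365 + 89.392266 + 90.158249 = 196.207880 u

196.208 u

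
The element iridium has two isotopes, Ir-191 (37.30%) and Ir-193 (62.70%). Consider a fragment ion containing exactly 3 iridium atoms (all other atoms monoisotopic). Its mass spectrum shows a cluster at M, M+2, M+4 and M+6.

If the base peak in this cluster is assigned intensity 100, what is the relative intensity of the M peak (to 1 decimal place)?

11.8

(0.3730 + 0.6270)^3 gives M 0.0519, M+2 0.2617, M+4 0.4399, M+6 0.2465; the largest is M+4.
P(M+4) = C(3,2) × 0.3730^1 × 0.6270^2 = 3 × 0.3730 × 0.393129 = 0.439911 (base)
P(M) = C(3,0) × 0.3730^3 × 0.6270^0 = 1 × 0.05189512 × 1.0000 = 0.051895
Relative intensity = 0.051895 / 0.439911 × 100 = 11.8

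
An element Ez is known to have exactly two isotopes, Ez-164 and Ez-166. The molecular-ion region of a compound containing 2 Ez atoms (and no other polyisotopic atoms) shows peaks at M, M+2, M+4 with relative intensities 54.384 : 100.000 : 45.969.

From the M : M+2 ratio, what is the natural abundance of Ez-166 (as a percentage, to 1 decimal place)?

Write p for the Ez-164 fraction. I(M+2)/I(M) = [C(2,1)·p^1·(1−p)] / p^2 = 2·(1−p)/p = 100.000/54.384 = 1.8388
(1−p)/p = 1.8388/2 = 0.9194  ⇒  p = 1/(1 + 0.9194) = 0.5210
Ez-164: 52.1%, Ez-166: 47.9%.

47.9%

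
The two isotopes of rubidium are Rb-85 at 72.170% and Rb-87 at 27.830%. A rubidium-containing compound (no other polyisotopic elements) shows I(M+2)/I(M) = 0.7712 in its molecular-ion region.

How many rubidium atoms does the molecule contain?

The M+2/M ratio from n Rb atoms is n · q/p = n · 0.27830/0.72170.
n = 0.7712 × 0.72170/0.27830 = 2.00 ≈ 2

2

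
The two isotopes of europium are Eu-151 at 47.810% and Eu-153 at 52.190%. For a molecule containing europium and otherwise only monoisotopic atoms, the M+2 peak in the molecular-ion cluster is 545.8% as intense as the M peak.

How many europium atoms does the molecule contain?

The M+2/M ratio from n Eu atoms is n · q/p = n · 0.52190/0.47810.
n = 5.458 × 0.47810/0.52190 = 5.00 ≈ 5

5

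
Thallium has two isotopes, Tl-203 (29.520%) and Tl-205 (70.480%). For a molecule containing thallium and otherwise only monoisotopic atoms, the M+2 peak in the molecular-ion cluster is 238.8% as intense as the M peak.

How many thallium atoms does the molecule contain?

1

With n Tl atoms, P(M+2)/P(M) = C(n,1)·p^(n−1)q / p^n = n·q/p = n · 0.70480/0.29520.
n = 2.388 × 0.29520/0.70480 = 1.00 ≈ 1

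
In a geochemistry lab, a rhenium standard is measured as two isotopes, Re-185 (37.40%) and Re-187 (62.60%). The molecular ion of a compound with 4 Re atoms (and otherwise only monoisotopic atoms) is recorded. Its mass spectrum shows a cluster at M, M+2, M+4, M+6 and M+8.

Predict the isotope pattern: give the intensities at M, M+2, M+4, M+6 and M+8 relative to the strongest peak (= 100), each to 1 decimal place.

The 4 Re atoms are independent, so intensities follow the terms of (0.3740 + 0.6260)^4.
P(M) = 0.3740^4 = 0.019565
P(M+2) = 4 × 0.3740^3 × 0.6260^1 = 0.130993
P(M+4) = 6 × 0.3740^2 × 0.6260^2 = 0.328884
P(M+6) = 4 × 0.3740^1 × 0.6260^3 = 0.366990
P(M+8) = 0.6260^4 = 0.153567
The M+6 peak is largest (0.366990); scaling to 100 gives 5.3 : 35.7 : 89.6 : 100.0 : 41.8.

5.3 : 35.7 : 89.6 : 100.0 : 41.8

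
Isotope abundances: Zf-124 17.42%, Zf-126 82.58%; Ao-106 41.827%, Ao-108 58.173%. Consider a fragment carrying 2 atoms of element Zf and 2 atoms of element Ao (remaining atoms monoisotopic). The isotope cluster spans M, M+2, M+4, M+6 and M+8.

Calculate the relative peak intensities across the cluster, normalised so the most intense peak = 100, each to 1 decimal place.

Element Zf pattern (n=2): 0.03034564 : 0.28770872 : 0.68194564
Element Ao pattern (n=2): 0.17494979 : 0.48664041 : 0.33840979
Convolve the two distributions (both contribute in 2-u steps):
  M: 0.03034564×0.17494979 = 0.005309
  M+2: 0.03034564×0.48664041 + 0.28770872×0.17494979 = 0.065102
  M+4: 0.03034564×0.33840979 + 0.28770872×0.48664041 + 0.68194564×0.17494979 = 0.269586
  M+6: 0.28770872×0.33840979 + 0.68194564×0.48664041 = 0.429226
  M+8: 0.68194564×0.33840979 = 0.230777
Scale to base peak (0.429226) = 100: 1.2 : 15.2 : 62.8 : 100.0 : 53.8

1.2 : 15.2 : 62.8 : 100.0 : 53.8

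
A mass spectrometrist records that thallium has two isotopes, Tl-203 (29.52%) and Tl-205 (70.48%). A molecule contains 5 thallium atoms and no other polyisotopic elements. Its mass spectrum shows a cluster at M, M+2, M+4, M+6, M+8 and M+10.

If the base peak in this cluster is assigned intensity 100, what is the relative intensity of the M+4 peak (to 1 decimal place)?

35.1

Term probabilities: M 0.0022, M+2 0.0268, M+4 0.1278, M+6 0.3051, M+8 0.3642, M+10 0.1739. Base peak = M+8.
P(M+8) = C(5,4) × 0.2952^1 × 0.7048^4 = 5 × 0.2952 × 0.24675365 = 0.364208 (base)
P(M+4) = C(5,2) × 0.2952^3 × 0.7048^2 = 10 × 0.02572463 × 0.49674304 = 0.127785
Relative intensity = 0.127785 / 0.364208 × 100 = 35.1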